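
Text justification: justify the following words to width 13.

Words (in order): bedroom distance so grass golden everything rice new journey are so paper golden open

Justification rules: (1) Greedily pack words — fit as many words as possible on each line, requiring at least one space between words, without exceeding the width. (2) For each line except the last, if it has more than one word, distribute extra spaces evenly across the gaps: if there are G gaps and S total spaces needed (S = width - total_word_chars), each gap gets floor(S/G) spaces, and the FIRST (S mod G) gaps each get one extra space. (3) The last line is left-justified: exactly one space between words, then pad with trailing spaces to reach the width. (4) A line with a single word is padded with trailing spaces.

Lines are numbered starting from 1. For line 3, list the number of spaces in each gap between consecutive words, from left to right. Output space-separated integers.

Line 1: ['bedroom'] (min_width=7, slack=6)
Line 2: ['distance', 'so'] (min_width=11, slack=2)
Line 3: ['grass', 'golden'] (min_width=12, slack=1)
Line 4: ['everything'] (min_width=10, slack=3)
Line 5: ['rice', 'new'] (min_width=8, slack=5)
Line 6: ['journey', 'are'] (min_width=11, slack=2)
Line 7: ['so', 'paper'] (min_width=8, slack=5)
Line 8: ['golden', 'open'] (min_width=11, slack=2)

Answer: 2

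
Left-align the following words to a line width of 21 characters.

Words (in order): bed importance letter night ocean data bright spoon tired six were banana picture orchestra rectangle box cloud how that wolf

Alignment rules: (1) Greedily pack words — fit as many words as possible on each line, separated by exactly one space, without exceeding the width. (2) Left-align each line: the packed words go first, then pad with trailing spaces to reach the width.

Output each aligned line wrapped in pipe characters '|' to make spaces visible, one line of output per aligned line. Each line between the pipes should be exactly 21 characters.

Line 1: ['bed', 'importance', 'letter'] (min_width=21, slack=0)
Line 2: ['night', 'ocean', 'data'] (min_width=16, slack=5)
Line 3: ['bright', 'spoon', 'tired'] (min_width=18, slack=3)
Line 4: ['six', 'were', 'banana'] (min_width=15, slack=6)
Line 5: ['picture', 'orchestra'] (min_width=17, slack=4)
Line 6: ['rectangle', 'box', 'cloud'] (min_width=19, slack=2)
Line 7: ['how', 'that', 'wolf'] (min_width=13, slack=8)

Answer: |bed importance letter|
|night ocean data     |
|bright spoon tired   |
|six were banana      |
|picture orchestra    |
|rectangle box cloud  |
|how that wolf        |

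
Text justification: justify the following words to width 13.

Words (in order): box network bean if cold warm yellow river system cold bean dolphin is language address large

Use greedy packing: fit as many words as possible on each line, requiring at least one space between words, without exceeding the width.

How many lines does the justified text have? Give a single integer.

Answer: 8

Derivation:
Line 1: ['box', 'network'] (min_width=11, slack=2)
Line 2: ['bean', 'if', 'cold'] (min_width=12, slack=1)
Line 3: ['warm', 'yellow'] (min_width=11, slack=2)
Line 4: ['river', 'system'] (min_width=12, slack=1)
Line 5: ['cold', 'bean'] (min_width=9, slack=4)
Line 6: ['dolphin', 'is'] (min_width=10, slack=3)
Line 7: ['language'] (min_width=8, slack=5)
Line 8: ['address', 'large'] (min_width=13, slack=0)
Total lines: 8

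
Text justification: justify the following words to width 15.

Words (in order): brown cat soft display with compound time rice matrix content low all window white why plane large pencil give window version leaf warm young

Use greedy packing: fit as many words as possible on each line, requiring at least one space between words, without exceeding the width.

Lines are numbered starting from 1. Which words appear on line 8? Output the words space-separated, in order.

Line 1: ['brown', 'cat', 'soft'] (min_width=14, slack=1)
Line 2: ['display', 'with'] (min_width=12, slack=3)
Line 3: ['compound', 'time'] (min_width=13, slack=2)
Line 4: ['rice', 'matrix'] (min_width=11, slack=4)
Line 5: ['content', 'low', 'all'] (min_width=15, slack=0)
Line 6: ['window', 'white'] (min_width=12, slack=3)
Line 7: ['why', 'plane', 'large'] (min_width=15, slack=0)
Line 8: ['pencil', 'give'] (min_width=11, slack=4)
Line 9: ['window', 'version'] (min_width=14, slack=1)
Line 10: ['leaf', 'warm', 'young'] (min_width=15, slack=0)

Answer: pencil give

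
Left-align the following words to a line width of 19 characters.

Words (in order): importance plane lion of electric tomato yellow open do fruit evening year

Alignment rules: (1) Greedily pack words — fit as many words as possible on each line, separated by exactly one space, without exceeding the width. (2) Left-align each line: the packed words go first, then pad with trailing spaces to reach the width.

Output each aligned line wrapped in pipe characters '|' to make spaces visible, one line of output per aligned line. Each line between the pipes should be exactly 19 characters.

Answer: |importance plane   |
|lion of electric   |
|tomato yellow open |
|do fruit evening   |
|year               |

Derivation:
Line 1: ['importance', 'plane'] (min_width=16, slack=3)
Line 2: ['lion', 'of', 'electric'] (min_width=16, slack=3)
Line 3: ['tomato', 'yellow', 'open'] (min_width=18, slack=1)
Line 4: ['do', 'fruit', 'evening'] (min_width=16, slack=3)
Line 5: ['year'] (min_width=4, slack=15)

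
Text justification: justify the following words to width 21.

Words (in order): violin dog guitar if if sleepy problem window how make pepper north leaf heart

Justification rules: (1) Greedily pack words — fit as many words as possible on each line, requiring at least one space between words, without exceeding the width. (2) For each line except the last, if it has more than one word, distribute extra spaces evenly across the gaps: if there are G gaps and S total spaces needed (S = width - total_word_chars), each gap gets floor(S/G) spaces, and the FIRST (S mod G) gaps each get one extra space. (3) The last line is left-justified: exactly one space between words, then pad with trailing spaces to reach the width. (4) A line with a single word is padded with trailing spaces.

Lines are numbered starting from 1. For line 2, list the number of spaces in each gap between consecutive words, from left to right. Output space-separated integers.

Line 1: ['violin', 'dog', 'guitar', 'if'] (min_width=20, slack=1)
Line 2: ['if', 'sleepy', 'problem'] (min_width=17, slack=4)
Line 3: ['window', 'how', 'make'] (min_width=15, slack=6)
Line 4: ['pepper', 'north', 'leaf'] (min_width=17, slack=4)
Line 5: ['heart'] (min_width=5, slack=16)

Answer: 3 3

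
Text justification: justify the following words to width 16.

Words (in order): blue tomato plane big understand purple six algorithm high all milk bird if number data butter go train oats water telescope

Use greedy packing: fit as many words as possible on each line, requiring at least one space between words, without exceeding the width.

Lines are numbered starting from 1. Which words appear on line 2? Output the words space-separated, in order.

Line 1: ['blue', 'tomato'] (min_width=11, slack=5)
Line 2: ['plane', 'big'] (min_width=9, slack=7)
Line 3: ['understand'] (min_width=10, slack=6)
Line 4: ['purple', 'six'] (min_width=10, slack=6)
Line 5: ['algorithm', 'high'] (min_width=14, slack=2)
Line 6: ['all', 'milk', 'bird', 'if'] (min_width=16, slack=0)
Line 7: ['number', 'data'] (min_width=11, slack=5)
Line 8: ['butter', 'go', 'train'] (min_width=15, slack=1)
Line 9: ['oats', 'water'] (min_width=10, slack=6)
Line 10: ['telescope'] (min_width=9, slack=7)

Answer: plane big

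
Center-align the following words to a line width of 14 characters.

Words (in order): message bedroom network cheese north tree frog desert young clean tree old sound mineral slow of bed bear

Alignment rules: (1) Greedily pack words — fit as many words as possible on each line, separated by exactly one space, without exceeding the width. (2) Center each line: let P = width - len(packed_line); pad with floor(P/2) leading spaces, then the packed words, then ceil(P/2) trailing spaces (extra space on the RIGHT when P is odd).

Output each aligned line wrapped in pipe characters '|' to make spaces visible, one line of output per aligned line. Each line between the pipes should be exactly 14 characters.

Answer: |   message    |
|   bedroom    |
|network cheese|
|  north tree  |
| frog desert  |
| young clean  |
|tree old sound|
| mineral slow |
| of bed bear  |

Derivation:
Line 1: ['message'] (min_width=7, slack=7)
Line 2: ['bedroom'] (min_width=7, slack=7)
Line 3: ['network', 'cheese'] (min_width=14, slack=0)
Line 4: ['north', 'tree'] (min_width=10, slack=4)
Line 5: ['frog', 'desert'] (min_width=11, slack=3)
Line 6: ['young', 'clean'] (min_width=11, slack=3)
Line 7: ['tree', 'old', 'sound'] (min_width=14, slack=0)
Line 8: ['mineral', 'slow'] (min_width=12, slack=2)
Line 9: ['of', 'bed', 'bear'] (min_width=11, slack=3)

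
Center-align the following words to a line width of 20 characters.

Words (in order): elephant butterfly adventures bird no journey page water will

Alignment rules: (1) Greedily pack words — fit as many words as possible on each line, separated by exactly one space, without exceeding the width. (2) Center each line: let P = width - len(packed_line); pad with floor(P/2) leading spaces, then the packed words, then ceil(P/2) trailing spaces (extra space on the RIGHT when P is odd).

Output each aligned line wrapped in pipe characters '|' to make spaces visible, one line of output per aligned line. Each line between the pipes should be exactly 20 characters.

Answer: | elephant butterfly |
| adventures bird no |
| journey page water |
|        will        |

Derivation:
Line 1: ['elephant', 'butterfly'] (min_width=18, slack=2)
Line 2: ['adventures', 'bird', 'no'] (min_width=18, slack=2)
Line 3: ['journey', 'page', 'water'] (min_width=18, slack=2)
Line 4: ['will'] (min_width=4, slack=16)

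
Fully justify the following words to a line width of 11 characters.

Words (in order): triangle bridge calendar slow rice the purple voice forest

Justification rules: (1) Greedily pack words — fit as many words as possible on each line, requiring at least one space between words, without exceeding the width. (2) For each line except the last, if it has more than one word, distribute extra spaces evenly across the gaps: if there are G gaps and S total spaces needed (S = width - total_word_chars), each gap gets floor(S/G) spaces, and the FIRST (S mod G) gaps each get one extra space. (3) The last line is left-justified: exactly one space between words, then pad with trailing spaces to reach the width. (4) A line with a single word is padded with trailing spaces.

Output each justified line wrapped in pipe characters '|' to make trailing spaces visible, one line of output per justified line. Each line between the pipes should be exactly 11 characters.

Answer: |triangle   |
|bridge     |
|calendar   |
|slow   rice|
|the  purple|
|voice      |
|forest     |

Derivation:
Line 1: ['triangle'] (min_width=8, slack=3)
Line 2: ['bridge'] (min_width=6, slack=5)
Line 3: ['calendar'] (min_width=8, slack=3)
Line 4: ['slow', 'rice'] (min_width=9, slack=2)
Line 5: ['the', 'purple'] (min_width=10, slack=1)
Line 6: ['voice'] (min_width=5, slack=6)
Line 7: ['forest'] (min_width=6, slack=5)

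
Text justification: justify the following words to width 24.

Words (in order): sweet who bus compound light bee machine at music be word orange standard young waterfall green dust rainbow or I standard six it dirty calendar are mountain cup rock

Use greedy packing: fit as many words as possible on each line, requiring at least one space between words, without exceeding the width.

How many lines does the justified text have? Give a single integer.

Line 1: ['sweet', 'who', 'bus', 'compound'] (min_width=22, slack=2)
Line 2: ['light', 'bee', 'machine', 'at'] (min_width=20, slack=4)
Line 3: ['music', 'be', 'word', 'orange'] (min_width=20, slack=4)
Line 4: ['standard', 'young', 'waterfall'] (min_width=24, slack=0)
Line 5: ['green', 'dust', 'rainbow', 'or', 'I'] (min_width=23, slack=1)
Line 6: ['standard', 'six', 'it', 'dirty'] (min_width=21, slack=3)
Line 7: ['calendar', 'are', 'mountain'] (min_width=21, slack=3)
Line 8: ['cup', 'rock'] (min_width=8, slack=16)
Total lines: 8

Answer: 8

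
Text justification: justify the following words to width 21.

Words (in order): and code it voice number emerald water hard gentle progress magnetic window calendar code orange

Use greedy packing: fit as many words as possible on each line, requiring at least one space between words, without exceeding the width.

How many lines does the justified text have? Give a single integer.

Answer: 5

Derivation:
Line 1: ['and', 'code', 'it', 'voice'] (min_width=17, slack=4)
Line 2: ['number', 'emerald', 'water'] (min_width=20, slack=1)
Line 3: ['hard', 'gentle', 'progress'] (min_width=20, slack=1)
Line 4: ['magnetic', 'window'] (min_width=15, slack=6)
Line 5: ['calendar', 'code', 'orange'] (min_width=20, slack=1)
Total lines: 5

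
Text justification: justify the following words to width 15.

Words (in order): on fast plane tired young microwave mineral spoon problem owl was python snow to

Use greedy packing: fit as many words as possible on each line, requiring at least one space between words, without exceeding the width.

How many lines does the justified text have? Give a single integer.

Line 1: ['on', 'fast', 'plane'] (min_width=13, slack=2)
Line 2: ['tired', 'young'] (min_width=11, slack=4)
Line 3: ['microwave'] (min_width=9, slack=6)
Line 4: ['mineral', 'spoon'] (min_width=13, slack=2)
Line 5: ['problem', 'owl', 'was'] (min_width=15, slack=0)
Line 6: ['python', 'snow', 'to'] (min_width=14, slack=1)
Total lines: 6

Answer: 6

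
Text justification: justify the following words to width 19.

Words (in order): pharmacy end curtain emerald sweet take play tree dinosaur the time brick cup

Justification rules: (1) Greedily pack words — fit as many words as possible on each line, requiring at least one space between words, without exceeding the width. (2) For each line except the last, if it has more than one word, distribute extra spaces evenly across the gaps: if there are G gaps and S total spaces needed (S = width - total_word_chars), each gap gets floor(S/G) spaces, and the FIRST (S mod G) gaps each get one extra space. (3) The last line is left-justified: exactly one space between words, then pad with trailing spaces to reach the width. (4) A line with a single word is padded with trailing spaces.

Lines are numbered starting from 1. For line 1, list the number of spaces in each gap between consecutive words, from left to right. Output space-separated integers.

Answer: 8

Derivation:
Line 1: ['pharmacy', 'end'] (min_width=12, slack=7)
Line 2: ['curtain', 'emerald'] (min_width=15, slack=4)
Line 3: ['sweet', 'take', 'play'] (min_width=15, slack=4)
Line 4: ['tree', 'dinosaur', 'the'] (min_width=17, slack=2)
Line 5: ['time', 'brick', 'cup'] (min_width=14, slack=5)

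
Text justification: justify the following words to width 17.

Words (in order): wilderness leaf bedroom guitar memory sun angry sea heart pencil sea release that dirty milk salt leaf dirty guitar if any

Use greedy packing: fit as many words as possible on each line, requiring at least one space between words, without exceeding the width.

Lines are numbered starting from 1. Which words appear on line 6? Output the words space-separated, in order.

Line 1: ['wilderness', 'leaf'] (min_width=15, slack=2)
Line 2: ['bedroom', 'guitar'] (min_width=14, slack=3)
Line 3: ['memory', 'sun', 'angry'] (min_width=16, slack=1)
Line 4: ['sea', 'heart', 'pencil'] (min_width=16, slack=1)
Line 5: ['sea', 'release', 'that'] (min_width=16, slack=1)
Line 6: ['dirty', 'milk', 'salt'] (min_width=15, slack=2)
Line 7: ['leaf', 'dirty', 'guitar'] (min_width=17, slack=0)
Line 8: ['if', 'any'] (min_width=6, slack=11)

Answer: dirty milk salt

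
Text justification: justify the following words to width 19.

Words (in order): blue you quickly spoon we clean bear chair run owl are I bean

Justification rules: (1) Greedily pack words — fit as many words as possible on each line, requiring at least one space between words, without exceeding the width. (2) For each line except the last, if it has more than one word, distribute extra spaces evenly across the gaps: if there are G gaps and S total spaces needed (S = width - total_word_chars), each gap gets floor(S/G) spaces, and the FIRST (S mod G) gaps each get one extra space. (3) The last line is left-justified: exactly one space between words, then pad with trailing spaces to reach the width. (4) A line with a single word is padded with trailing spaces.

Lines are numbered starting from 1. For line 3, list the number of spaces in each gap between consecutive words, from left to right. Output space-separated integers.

Line 1: ['blue', 'you', 'quickly'] (min_width=16, slack=3)
Line 2: ['spoon', 'we', 'clean', 'bear'] (min_width=19, slack=0)
Line 3: ['chair', 'run', 'owl', 'are', 'I'] (min_width=19, slack=0)
Line 4: ['bean'] (min_width=4, slack=15)

Answer: 1 1 1 1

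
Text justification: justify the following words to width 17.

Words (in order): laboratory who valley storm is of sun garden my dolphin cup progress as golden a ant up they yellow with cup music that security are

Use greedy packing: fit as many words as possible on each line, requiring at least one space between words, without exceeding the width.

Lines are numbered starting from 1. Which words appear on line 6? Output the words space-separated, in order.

Line 1: ['laboratory', 'who'] (min_width=14, slack=3)
Line 2: ['valley', 'storm', 'is'] (min_width=15, slack=2)
Line 3: ['of', 'sun', 'garden', 'my'] (min_width=16, slack=1)
Line 4: ['dolphin', 'cup'] (min_width=11, slack=6)
Line 5: ['progress', 'as'] (min_width=11, slack=6)
Line 6: ['golden', 'a', 'ant', 'up'] (min_width=15, slack=2)
Line 7: ['they', 'yellow', 'with'] (min_width=16, slack=1)
Line 8: ['cup', 'music', 'that'] (min_width=14, slack=3)
Line 9: ['security', 'are'] (min_width=12, slack=5)

Answer: golden a ant up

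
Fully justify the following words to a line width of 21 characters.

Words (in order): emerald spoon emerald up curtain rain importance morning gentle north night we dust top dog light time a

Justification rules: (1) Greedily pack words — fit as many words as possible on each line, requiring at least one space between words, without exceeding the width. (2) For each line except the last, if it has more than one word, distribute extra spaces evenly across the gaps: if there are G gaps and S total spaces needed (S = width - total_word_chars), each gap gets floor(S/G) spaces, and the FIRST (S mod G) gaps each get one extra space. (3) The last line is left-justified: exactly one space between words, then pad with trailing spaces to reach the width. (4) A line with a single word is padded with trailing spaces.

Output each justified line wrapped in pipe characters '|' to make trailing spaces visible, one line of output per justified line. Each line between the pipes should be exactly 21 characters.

Line 1: ['emerald', 'spoon', 'emerald'] (min_width=21, slack=0)
Line 2: ['up', 'curtain', 'rain'] (min_width=15, slack=6)
Line 3: ['importance', 'morning'] (min_width=18, slack=3)
Line 4: ['gentle', 'north', 'night', 'we'] (min_width=21, slack=0)
Line 5: ['dust', 'top', 'dog', 'light'] (min_width=18, slack=3)
Line 6: ['time', 'a'] (min_width=6, slack=15)

Answer: |emerald spoon emerald|
|up    curtain    rain|
|importance    morning|
|gentle north night we|
|dust  top  dog  light|
|time a               |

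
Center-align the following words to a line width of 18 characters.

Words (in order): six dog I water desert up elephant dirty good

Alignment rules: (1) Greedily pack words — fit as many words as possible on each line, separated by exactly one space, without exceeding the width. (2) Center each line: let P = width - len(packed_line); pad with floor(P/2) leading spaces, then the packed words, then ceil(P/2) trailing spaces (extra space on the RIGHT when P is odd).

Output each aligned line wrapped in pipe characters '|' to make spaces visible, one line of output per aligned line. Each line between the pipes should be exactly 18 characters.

Line 1: ['six', 'dog', 'I', 'water'] (min_width=15, slack=3)
Line 2: ['desert', 'up', 'elephant'] (min_width=18, slack=0)
Line 3: ['dirty', 'good'] (min_width=10, slack=8)

Answer: | six dog I water  |
|desert up elephant|
|    dirty good    |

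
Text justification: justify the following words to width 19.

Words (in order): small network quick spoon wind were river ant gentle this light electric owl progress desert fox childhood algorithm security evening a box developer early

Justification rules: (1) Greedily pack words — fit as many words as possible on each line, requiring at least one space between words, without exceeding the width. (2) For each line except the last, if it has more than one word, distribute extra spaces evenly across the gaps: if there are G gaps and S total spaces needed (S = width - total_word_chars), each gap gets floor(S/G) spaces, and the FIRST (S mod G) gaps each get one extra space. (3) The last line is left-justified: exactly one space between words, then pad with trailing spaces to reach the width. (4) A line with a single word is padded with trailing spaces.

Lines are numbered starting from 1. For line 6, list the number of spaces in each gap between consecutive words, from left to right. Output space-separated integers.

Line 1: ['small', 'network', 'quick'] (min_width=19, slack=0)
Line 2: ['spoon', 'wind', 'were'] (min_width=15, slack=4)
Line 3: ['river', 'ant', 'gentle'] (min_width=16, slack=3)
Line 4: ['this', 'light', 'electric'] (min_width=19, slack=0)
Line 5: ['owl', 'progress', 'desert'] (min_width=19, slack=0)
Line 6: ['fox', 'childhood'] (min_width=13, slack=6)
Line 7: ['algorithm', 'security'] (min_width=18, slack=1)
Line 8: ['evening', 'a', 'box'] (min_width=13, slack=6)
Line 9: ['developer', 'early'] (min_width=15, slack=4)

Answer: 7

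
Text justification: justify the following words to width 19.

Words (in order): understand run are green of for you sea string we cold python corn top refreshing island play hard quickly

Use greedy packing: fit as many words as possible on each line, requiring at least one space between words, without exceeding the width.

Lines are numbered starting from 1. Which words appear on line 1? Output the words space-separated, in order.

Answer: understand run are

Derivation:
Line 1: ['understand', 'run', 'are'] (min_width=18, slack=1)
Line 2: ['green', 'of', 'for', 'you'] (min_width=16, slack=3)
Line 3: ['sea', 'string', 'we', 'cold'] (min_width=18, slack=1)
Line 4: ['python', 'corn', 'top'] (min_width=15, slack=4)
Line 5: ['refreshing', 'island'] (min_width=17, slack=2)
Line 6: ['play', 'hard', 'quickly'] (min_width=17, slack=2)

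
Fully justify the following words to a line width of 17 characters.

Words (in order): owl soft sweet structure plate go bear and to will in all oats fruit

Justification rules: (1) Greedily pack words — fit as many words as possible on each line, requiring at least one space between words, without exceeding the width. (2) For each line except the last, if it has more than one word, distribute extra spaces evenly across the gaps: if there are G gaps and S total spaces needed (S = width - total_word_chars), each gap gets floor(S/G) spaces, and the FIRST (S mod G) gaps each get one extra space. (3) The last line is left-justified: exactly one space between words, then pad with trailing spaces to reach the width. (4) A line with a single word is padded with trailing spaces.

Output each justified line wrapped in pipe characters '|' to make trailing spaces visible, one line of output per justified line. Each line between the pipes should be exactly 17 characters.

Answer: |owl   soft  sweet|
|structure   plate|
|go  bear  and  to|
|will  in all oats|
|fruit            |

Derivation:
Line 1: ['owl', 'soft', 'sweet'] (min_width=14, slack=3)
Line 2: ['structure', 'plate'] (min_width=15, slack=2)
Line 3: ['go', 'bear', 'and', 'to'] (min_width=14, slack=3)
Line 4: ['will', 'in', 'all', 'oats'] (min_width=16, slack=1)
Line 5: ['fruit'] (min_width=5, slack=12)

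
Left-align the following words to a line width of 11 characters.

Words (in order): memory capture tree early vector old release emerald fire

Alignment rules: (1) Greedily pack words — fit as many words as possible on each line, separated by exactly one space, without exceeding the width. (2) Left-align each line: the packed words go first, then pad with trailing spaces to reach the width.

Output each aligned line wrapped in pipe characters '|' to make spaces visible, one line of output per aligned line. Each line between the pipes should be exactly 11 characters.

Line 1: ['memory'] (min_width=6, slack=5)
Line 2: ['capture'] (min_width=7, slack=4)
Line 3: ['tree', 'early'] (min_width=10, slack=1)
Line 4: ['vector', 'old'] (min_width=10, slack=1)
Line 5: ['release'] (min_width=7, slack=4)
Line 6: ['emerald'] (min_width=7, slack=4)
Line 7: ['fire'] (min_width=4, slack=7)

Answer: |memory     |
|capture    |
|tree early |
|vector old |
|release    |
|emerald    |
|fire       |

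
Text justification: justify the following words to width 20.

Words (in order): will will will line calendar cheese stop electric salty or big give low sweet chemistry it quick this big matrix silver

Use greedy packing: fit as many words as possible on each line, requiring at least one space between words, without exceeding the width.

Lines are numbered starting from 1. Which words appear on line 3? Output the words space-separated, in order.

Answer: electric salty or

Derivation:
Line 1: ['will', 'will', 'will', 'line'] (min_width=19, slack=1)
Line 2: ['calendar', 'cheese', 'stop'] (min_width=20, slack=0)
Line 3: ['electric', 'salty', 'or'] (min_width=17, slack=3)
Line 4: ['big', 'give', 'low', 'sweet'] (min_width=18, slack=2)
Line 5: ['chemistry', 'it', 'quick'] (min_width=18, slack=2)
Line 6: ['this', 'big', 'matrix'] (min_width=15, slack=5)
Line 7: ['silver'] (min_width=6, slack=14)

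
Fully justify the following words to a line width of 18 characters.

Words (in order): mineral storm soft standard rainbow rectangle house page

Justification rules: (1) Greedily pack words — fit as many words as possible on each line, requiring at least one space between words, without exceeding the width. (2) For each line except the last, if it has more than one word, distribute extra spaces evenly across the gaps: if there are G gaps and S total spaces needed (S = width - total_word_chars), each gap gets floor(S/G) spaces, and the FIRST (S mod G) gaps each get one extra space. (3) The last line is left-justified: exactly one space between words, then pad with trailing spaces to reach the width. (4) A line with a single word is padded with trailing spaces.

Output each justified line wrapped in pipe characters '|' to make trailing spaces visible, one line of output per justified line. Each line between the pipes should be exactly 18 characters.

Answer: |mineral storm soft|
|standard   rainbow|
|rectangle    house|
|page              |

Derivation:
Line 1: ['mineral', 'storm', 'soft'] (min_width=18, slack=0)
Line 2: ['standard', 'rainbow'] (min_width=16, slack=2)
Line 3: ['rectangle', 'house'] (min_width=15, slack=3)
Line 4: ['page'] (min_width=4, slack=14)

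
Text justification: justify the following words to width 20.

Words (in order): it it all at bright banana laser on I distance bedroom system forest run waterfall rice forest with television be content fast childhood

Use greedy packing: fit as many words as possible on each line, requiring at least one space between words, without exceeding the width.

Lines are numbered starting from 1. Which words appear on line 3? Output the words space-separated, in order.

Answer: distance bedroom

Derivation:
Line 1: ['it', 'it', 'all', 'at', 'bright'] (min_width=19, slack=1)
Line 2: ['banana', 'laser', 'on', 'I'] (min_width=17, slack=3)
Line 3: ['distance', 'bedroom'] (min_width=16, slack=4)
Line 4: ['system', 'forest', 'run'] (min_width=17, slack=3)
Line 5: ['waterfall', 'rice'] (min_width=14, slack=6)
Line 6: ['forest', 'with'] (min_width=11, slack=9)
Line 7: ['television', 'be'] (min_width=13, slack=7)
Line 8: ['content', 'fast'] (min_width=12, slack=8)
Line 9: ['childhood'] (min_width=9, slack=11)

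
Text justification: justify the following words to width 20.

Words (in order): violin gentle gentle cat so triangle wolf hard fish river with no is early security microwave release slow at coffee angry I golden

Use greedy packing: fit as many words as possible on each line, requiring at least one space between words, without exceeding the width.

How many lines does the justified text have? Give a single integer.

Answer: 7

Derivation:
Line 1: ['violin', 'gentle', 'gentle'] (min_width=20, slack=0)
Line 2: ['cat', 'so', 'triangle', 'wolf'] (min_width=20, slack=0)
Line 3: ['hard', 'fish', 'river', 'with'] (min_width=20, slack=0)
Line 4: ['no', 'is', 'early', 'security'] (min_width=20, slack=0)
Line 5: ['microwave', 'release'] (min_width=17, slack=3)
Line 6: ['slow', 'at', 'coffee', 'angry'] (min_width=20, slack=0)
Line 7: ['I', 'golden'] (min_width=8, slack=12)
Total lines: 7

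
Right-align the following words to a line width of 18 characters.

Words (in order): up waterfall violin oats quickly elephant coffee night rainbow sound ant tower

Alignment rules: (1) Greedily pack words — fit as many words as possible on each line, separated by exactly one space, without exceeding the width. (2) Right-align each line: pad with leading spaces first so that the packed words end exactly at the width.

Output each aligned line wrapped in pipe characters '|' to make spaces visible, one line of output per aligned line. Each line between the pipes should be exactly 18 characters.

Line 1: ['up', 'waterfall'] (min_width=12, slack=6)
Line 2: ['violin', 'oats'] (min_width=11, slack=7)
Line 3: ['quickly', 'elephant'] (min_width=16, slack=2)
Line 4: ['coffee', 'night'] (min_width=12, slack=6)
Line 5: ['rainbow', 'sound', 'ant'] (min_width=17, slack=1)
Line 6: ['tower'] (min_width=5, slack=13)

Answer: |      up waterfall|
|       violin oats|
|  quickly elephant|
|      coffee night|
| rainbow sound ant|
|             tower|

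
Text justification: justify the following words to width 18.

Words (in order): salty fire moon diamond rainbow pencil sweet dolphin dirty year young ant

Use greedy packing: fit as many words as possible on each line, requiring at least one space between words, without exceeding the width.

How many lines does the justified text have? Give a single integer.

Answer: 5

Derivation:
Line 1: ['salty', 'fire', 'moon'] (min_width=15, slack=3)
Line 2: ['diamond', 'rainbow'] (min_width=15, slack=3)
Line 3: ['pencil', 'sweet'] (min_width=12, slack=6)
Line 4: ['dolphin', 'dirty', 'year'] (min_width=18, slack=0)
Line 5: ['young', 'ant'] (min_width=9, slack=9)
Total lines: 5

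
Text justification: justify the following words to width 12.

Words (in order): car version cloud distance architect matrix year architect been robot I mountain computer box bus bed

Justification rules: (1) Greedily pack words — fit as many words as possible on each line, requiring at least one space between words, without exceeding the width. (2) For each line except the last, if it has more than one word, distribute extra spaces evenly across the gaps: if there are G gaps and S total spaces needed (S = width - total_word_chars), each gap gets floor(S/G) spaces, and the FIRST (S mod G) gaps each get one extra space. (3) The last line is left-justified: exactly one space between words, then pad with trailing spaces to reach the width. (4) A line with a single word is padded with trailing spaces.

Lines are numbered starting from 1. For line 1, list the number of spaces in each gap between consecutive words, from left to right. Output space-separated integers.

Answer: 2

Derivation:
Line 1: ['car', 'version'] (min_width=11, slack=1)
Line 2: ['cloud'] (min_width=5, slack=7)
Line 3: ['distance'] (min_width=8, slack=4)
Line 4: ['architect'] (min_width=9, slack=3)
Line 5: ['matrix', 'year'] (min_width=11, slack=1)
Line 6: ['architect'] (min_width=9, slack=3)
Line 7: ['been', 'robot', 'I'] (min_width=12, slack=0)
Line 8: ['mountain'] (min_width=8, slack=4)
Line 9: ['computer', 'box'] (min_width=12, slack=0)
Line 10: ['bus', 'bed'] (min_width=7, slack=5)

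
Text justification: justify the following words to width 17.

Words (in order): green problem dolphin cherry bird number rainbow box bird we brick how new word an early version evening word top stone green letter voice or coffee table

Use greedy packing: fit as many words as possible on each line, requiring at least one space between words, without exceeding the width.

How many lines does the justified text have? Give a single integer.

Line 1: ['green', 'problem'] (min_width=13, slack=4)
Line 2: ['dolphin', 'cherry'] (min_width=14, slack=3)
Line 3: ['bird', 'number'] (min_width=11, slack=6)
Line 4: ['rainbow', 'box', 'bird'] (min_width=16, slack=1)
Line 5: ['we', 'brick', 'how', 'new'] (min_width=16, slack=1)
Line 6: ['word', 'an', 'early'] (min_width=13, slack=4)
Line 7: ['version', 'evening'] (min_width=15, slack=2)
Line 8: ['word', 'top', 'stone'] (min_width=14, slack=3)
Line 9: ['green', 'letter'] (min_width=12, slack=5)
Line 10: ['voice', 'or', 'coffee'] (min_width=15, slack=2)
Line 11: ['table'] (min_width=5, slack=12)
Total lines: 11

Answer: 11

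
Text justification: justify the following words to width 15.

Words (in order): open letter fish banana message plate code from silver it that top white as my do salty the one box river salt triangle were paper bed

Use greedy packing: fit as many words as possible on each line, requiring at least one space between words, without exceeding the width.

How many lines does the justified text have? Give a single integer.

Answer: 10

Derivation:
Line 1: ['open', 'letter'] (min_width=11, slack=4)
Line 2: ['fish', 'banana'] (min_width=11, slack=4)
Line 3: ['message', 'plate'] (min_width=13, slack=2)
Line 4: ['code', 'from'] (min_width=9, slack=6)
Line 5: ['silver', 'it', 'that'] (min_width=14, slack=1)
Line 6: ['top', 'white', 'as', 'my'] (min_width=15, slack=0)
Line 7: ['do', 'salty', 'the'] (min_width=12, slack=3)
Line 8: ['one', 'box', 'river'] (min_width=13, slack=2)
Line 9: ['salt', 'triangle'] (min_width=13, slack=2)
Line 10: ['were', 'paper', 'bed'] (min_width=14, slack=1)
Total lines: 10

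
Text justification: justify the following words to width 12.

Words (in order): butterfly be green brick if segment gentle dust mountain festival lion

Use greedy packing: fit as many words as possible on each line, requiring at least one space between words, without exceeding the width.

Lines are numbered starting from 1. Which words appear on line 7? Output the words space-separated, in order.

Line 1: ['butterfly', 'be'] (min_width=12, slack=0)
Line 2: ['green', 'brick'] (min_width=11, slack=1)
Line 3: ['if', 'segment'] (min_width=10, slack=2)
Line 4: ['gentle', 'dust'] (min_width=11, slack=1)
Line 5: ['mountain'] (min_width=8, slack=4)
Line 6: ['festival'] (min_width=8, slack=4)
Line 7: ['lion'] (min_width=4, slack=8)

Answer: lion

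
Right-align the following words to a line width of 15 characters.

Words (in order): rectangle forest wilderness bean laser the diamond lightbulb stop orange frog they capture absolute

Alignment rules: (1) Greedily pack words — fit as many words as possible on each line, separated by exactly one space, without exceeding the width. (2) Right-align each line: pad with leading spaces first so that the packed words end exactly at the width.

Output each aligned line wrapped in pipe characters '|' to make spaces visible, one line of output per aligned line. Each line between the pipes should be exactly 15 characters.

Line 1: ['rectangle'] (min_width=9, slack=6)
Line 2: ['forest'] (min_width=6, slack=9)
Line 3: ['wilderness', 'bean'] (min_width=15, slack=0)
Line 4: ['laser', 'the'] (min_width=9, slack=6)
Line 5: ['diamond'] (min_width=7, slack=8)
Line 6: ['lightbulb', 'stop'] (min_width=14, slack=1)
Line 7: ['orange', 'frog'] (min_width=11, slack=4)
Line 8: ['they', 'capture'] (min_width=12, slack=3)
Line 9: ['absolute'] (min_width=8, slack=7)

Answer: |      rectangle|
|         forest|
|wilderness bean|
|      laser the|
|        diamond|
| lightbulb stop|
|    orange frog|
|   they capture|
|       absolute|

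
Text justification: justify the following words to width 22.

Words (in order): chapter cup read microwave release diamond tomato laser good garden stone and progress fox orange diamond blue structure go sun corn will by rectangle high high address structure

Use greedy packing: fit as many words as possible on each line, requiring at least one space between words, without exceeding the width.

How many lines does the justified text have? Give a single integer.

Answer: 9

Derivation:
Line 1: ['chapter', 'cup', 'read'] (min_width=16, slack=6)
Line 2: ['microwave', 'release'] (min_width=17, slack=5)
Line 3: ['diamond', 'tomato', 'laser'] (min_width=20, slack=2)
Line 4: ['good', 'garden', 'stone', 'and'] (min_width=21, slack=1)
Line 5: ['progress', 'fox', 'orange'] (min_width=19, slack=3)
Line 6: ['diamond', 'blue', 'structure'] (min_width=22, slack=0)
Line 7: ['go', 'sun', 'corn', 'will', 'by'] (min_width=19, slack=3)
Line 8: ['rectangle', 'high', 'high'] (min_width=19, slack=3)
Line 9: ['address', 'structure'] (min_width=17, slack=5)
Total lines: 9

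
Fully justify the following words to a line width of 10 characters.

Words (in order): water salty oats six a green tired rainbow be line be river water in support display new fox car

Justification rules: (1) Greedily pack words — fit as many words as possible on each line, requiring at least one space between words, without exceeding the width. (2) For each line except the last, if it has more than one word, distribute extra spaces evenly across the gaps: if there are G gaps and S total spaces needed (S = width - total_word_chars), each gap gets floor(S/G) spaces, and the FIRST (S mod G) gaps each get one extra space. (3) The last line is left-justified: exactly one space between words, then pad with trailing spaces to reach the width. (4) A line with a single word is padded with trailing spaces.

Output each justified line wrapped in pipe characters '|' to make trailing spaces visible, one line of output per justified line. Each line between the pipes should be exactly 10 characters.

Line 1: ['water'] (min_width=5, slack=5)
Line 2: ['salty', 'oats'] (min_width=10, slack=0)
Line 3: ['six', 'a'] (min_width=5, slack=5)
Line 4: ['green'] (min_width=5, slack=5)
Line 5: ['tired'] (min_width=5, slack=5)
Line 6: ['rainbow', 'be'] (min_width=10, slack=0)
Line 7: ['line', 'be'] (min_width=7, slack=3)
Line 8: ['river'] (min_width=5, slack=5)
Line 9: ['water', 'in'] (min_width=8, slack=2)
Line 10: ['support'] (min_width=7, slack=3)
Line 11: ['display'] (min_width=7, slack=3)
Line 12: ['new', 'fox'] (min_width=7, slack=3)
Line 13: ['car'] (min_width=3, slack=7)

Answer: |water     |
|salty oats|
|six      a|
|green     |
|tired     |
|rainbow be|
|line    be|
|river     |
|water   in|
|support   |
|display   |
|new    fox|
|car       |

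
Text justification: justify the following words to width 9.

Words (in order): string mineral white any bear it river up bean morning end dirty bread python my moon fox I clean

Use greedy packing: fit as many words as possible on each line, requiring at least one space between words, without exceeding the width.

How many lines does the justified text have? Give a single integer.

Line 1: ['string'] (min_width=6, slack=3)
Line 2: ['mineral'] (min_width=7, slack=2)
Line 3: ['white', 'any'] (min_width=9, slack=0)
Line 4: ['bear', 'it'] (min_width=7, slack=2)
Line 5: ['river', 'up'] (min_width=8, slack=1)
Line 6: ['bean'] (min_width=4, slack=5)
Line 7: ['morning'] (min_width=7, slack=2)
Line 8: ['end', 'dirty'] (min_width=9, slack=0)
Line 9: ['bread'] (min_width=5, slack=4)
Line 10: ['python', 'my'] (min_width=9, slack=0)
Line 11: ['moon', 'fox'] (min_width=8, slack=1)
Line 12: ['I', 'clean'] (min_width=7, slack=2)
Total lines: 12

Answer: 12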